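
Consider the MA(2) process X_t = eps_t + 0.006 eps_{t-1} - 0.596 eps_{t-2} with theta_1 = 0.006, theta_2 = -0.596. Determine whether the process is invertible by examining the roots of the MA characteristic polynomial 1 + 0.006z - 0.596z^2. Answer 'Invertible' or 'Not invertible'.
\text{Invertible}

The MA(q) characteristic polynomial is P(z) = 1 + 0.006z - 0.596z^2.
Invertibility requires all roots to lie outside the unit circle, i.e. |z| > 1 for every root.
Set 1 + (0.006) z + (-0.596) z^2 = 0, i.e. a z^2 + b z + c = 0 with a = -0.596, b = 0.006, c = 1.
Discriminant D = b^2 - 4ac = (0.006)^2 - 4*(-0.596)*1 = 0.000036 - (-2.384) = 2.384036.
D >= 0, so the roots are real: z = (-b +/- sqrt(D)) / (2a) = (-0.006 +/- 1.544032) / (-1.192).
  z_1 = (-0.006 + 1.544032) / (-1.192) = -1.2903,   |z_1| = 1.2903.
  z_2 = (-0.006 - 1.544032) / (-1.192) = 1.3004,   |z_2| = 1.3004.
Moduli of all roots: 1.2903, 1.3004.
All moduli strictly greater than 1? Yes.
Verdict: Invertible.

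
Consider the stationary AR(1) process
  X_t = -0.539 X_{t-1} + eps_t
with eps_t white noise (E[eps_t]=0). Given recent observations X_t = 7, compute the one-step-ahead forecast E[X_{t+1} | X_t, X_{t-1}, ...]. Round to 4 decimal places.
E[X_{t+1} \mid \mathcal F_t] = -3.7730

For an AR(p) model X_t = c + sum_i phi_i X_{t-i} + eps_t, the
one-step-ahead conditional mean is
  E[X_{t+1} | X_t, ...] = c + sum_i phi_i X_{t+1-i}.
Substitute known values:
  E[X_{t+1} | ...] = (-0.539) * (7)
                   = -3.7730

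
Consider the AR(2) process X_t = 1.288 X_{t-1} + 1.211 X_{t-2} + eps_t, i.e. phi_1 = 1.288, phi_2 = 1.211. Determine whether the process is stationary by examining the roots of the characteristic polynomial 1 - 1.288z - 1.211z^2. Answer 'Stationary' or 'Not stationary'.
\text{Not stationary}

The AR(p) characteristic polynomial is P(z) = 1 - 1.288z - 1.211z^2.
Stationarity requires all roots to lie outside the unit circle, i.e. |z| > 1 for every root.
Set 1 + (-1.288) z + (-1.211) z^2 = 0, i.e. a z^2 + b z + c = 0 with a = -1.211, b = -1.288, c = 1.
Discriminant D = b^2 - 4ac = (-1.288)^2 - 4*(-1.211)*1 = 1.658944 - (-4.844) = 6.502944.
D >= 0, so the roots are real: z = (-b +/- sqrt(D)) / (2a) = (1.288 +/- 2.550087) / (-2.422).
  z_1 = (1.288 + 2.550087) / (-2.422) = -1.5847,   |z_1| = 1.5847.
  z_2 = (1.288 - 2.550087) / (-2.422) = 0.5211,   |z_2| = 0.5211.
Moduli of all roots: 1.5847, 0.5211.
All moduli strictly greater than 1? No.
Verdict: Not stationary.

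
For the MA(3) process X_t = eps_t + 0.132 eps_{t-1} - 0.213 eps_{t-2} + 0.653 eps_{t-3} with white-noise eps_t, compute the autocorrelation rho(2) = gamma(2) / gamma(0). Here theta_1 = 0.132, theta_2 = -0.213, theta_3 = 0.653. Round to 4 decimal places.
\rho(2) = -0.0851

For an MA(q) process with theta_0 = 1, the autocovariance is
  gamma(k) = sigma^2 * sum_{i=0..q-k} theta_i * theta_{i+k},
and rho(k) = gamma(k) / gamma(0). Sigma^2 cancels.
  numerator   = (1)*(-0.213) + (0.132)*(0.653) = -0.126804.
  denominator = (1)^2 + (0.132)^2 + (-0.213)^2 + (0.653)^2 = 1.489202.
  rho(2) = -0.126804 / 1.489202 = -0.0851.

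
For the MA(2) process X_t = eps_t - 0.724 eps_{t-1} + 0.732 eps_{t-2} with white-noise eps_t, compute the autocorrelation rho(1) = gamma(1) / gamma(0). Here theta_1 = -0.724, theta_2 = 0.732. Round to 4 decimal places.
\rho(1) = -0.6087

For an MA(q) process with theta_0 = 1, the autocovariance is
  gamma(k) = sigma^2 * sum_{i=0..q-k} theta_i * theta_{i+k},
and rho(k) = gamma(k) / gamma(0). Sigma^2 cancels.
  numerator   = (1)*(-0.724) + (-0.724)*(0.732) = -1.253968.
  denominator = (1)^2 + (-0.724)^2 + (0.732)^2 = 2.06.
  rho(1) = -1.253968 / 2.06 = -0.6087.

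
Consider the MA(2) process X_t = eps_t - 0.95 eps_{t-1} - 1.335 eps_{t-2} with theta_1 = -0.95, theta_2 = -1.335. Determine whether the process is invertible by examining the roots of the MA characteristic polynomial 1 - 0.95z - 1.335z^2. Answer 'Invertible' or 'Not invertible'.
\text{Not invertible}

The MA(q) characteristic polynomial is P(z) = 1 - 0.95z - 1.335z^2.
Invertibility requires all roots to lie outside the unit circle, i.e. |z| > 1 for every root.
Set 1 + (-0.95) z + (-1.335) z^2 = 0, i.e. a z^2 + b z + c = 0 with a = -1.335, b = -0.95, c = 1.
Discriminant D = b^2 - 4ac = (-0.95)^2 - 4*(-1.335)*1 = 0.9025 - (-5.34) = 6.2425.
D >= 0, so the roots are real: z = (-b +/- sqrt(D)) / (2a) = (0.95 +/- 2.4985) / (-2.67).
  z_1 = (0.95 + 2.4985) / (-2.67) = -1.2916,   |z_1| = 1.2916.
  z_2 = (0.95 - 2.4985) / (-2.67) = 0.58,   |z_2| = 0.58.
Moduli of all roots: 1.2916, 0.5800.
All moduli strictly greater than 1? No.
Verdict: Not invertible.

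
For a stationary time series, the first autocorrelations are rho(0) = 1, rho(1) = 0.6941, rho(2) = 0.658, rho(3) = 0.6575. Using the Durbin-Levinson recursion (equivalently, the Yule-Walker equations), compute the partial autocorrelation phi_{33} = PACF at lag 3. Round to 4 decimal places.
\phi_{33} = 0.2620

The PACF at lag k is phi_{kk}, the last component of the solution
to the Yule-Walker system G_k phi = r_k where
  (G_k)_{ij} = rho(|i - j|), (r_k)_i = rho(i), i,j = 1..k.
Equivalently, Durbin-Levinson gives phi_{kk} iteratively:
  phi_{11} = rho(1)
  phi_{kk} = [rho(k) - sum_{j=1..k-1} phi_{k-1,j} rho(k-j)]
            / [1 - sum_{j=1..k-1} phi_{k-1,j} rho(j)],
  phi_{k,j} = phi_{k-1,j} - phi_{kk} phi_{k-1,k-j},  j = 1..k-1.
Step k = 1:
  phi_11 = rho(1) = 0.6941.
Step k = 2:
  phi_22 = [rho(2) - phi_11 rho(1)] / [1 - phi_11 rho(1)] = [0.658 - (0.6941)(0.6941)] / [1 - (0.6941)(0.6941)]
         = 0.17622519 / 0.51822519 = 0.340055.
  Update: phi_21 = phi_11 - phi_22 phi_11 = 0.6941 - (0.340055)(0.6941) = 0.458068.
Step k = 3:
  phi_33 = [rho(3) - phi_21 rho(2) - phi_22 rho(1)] / [1 - phi_21 rho(1) - phi_22 rho(2)]
    numerator   = 0.6575 - (0.458068)(0.658) - (0.340055)(0.6941) = 0.12005914
    denominator = 1 - (0.458068)(0.6941) - (0.340055)(0.658) = 0.45829889
  phi_33 = 0.12005914 / 0.45829889 = 0.262.
Therefore phi_{33} = 0.2620.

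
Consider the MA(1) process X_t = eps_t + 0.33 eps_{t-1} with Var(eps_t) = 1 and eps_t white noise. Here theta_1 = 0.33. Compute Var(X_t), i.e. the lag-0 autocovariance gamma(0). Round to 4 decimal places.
\gamma(0) = 1.1089

For an MA(q) process X_t = eps_t + sum_i theta_i eps_{t-i} with
Var(eps_t) = sigma^2, the variance is
  gamma(0) = sigma^2 * (1 + sum_i theta_i^2).
  sum_i theta_i^2 = (0.33)^2 = 0.1089.
  gamma(0) = 1 * (1 + 0.1089) = 1 * 1.1089 = 1.1089.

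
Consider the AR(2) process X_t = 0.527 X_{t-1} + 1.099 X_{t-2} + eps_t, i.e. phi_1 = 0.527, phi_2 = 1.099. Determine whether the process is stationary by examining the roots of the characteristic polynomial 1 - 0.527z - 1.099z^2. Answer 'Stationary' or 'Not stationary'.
\text{Not stationary}

The AR(p) characteristic polynomial is P(z) = 1 - 0.527z - 1.099z^2.
Stationarity requires all roots to lie outside the unit circle, i.e. |z| > 1 for every root.
Set 1 + (-0.527) z + (-1.099) z^2 = 0, i.e. a z^2 + b z + c = 0 with a = -1.099, b = -0.527, c = 1.
Discriminant D = b^2 - 4ac = (-0.527)^2 - 4*(-1.099)*1 = 0.277729 - (-4.396) = 4.673729.
D >= 0, so the roots are real: z = (-b +/- sqrt(D)) / (2a) = (0.527 +/- 2.161881) / (-2.198).
  z_1 = (0.527 + 2.161881) / (-2.198) = -1.2233,   |z_1| = 1.2233.
  z_2 = (0.527 - 2.161881) / (-2.198) = 0.7438,   |z_2| = 0.7438.
Moduli of all roots: 1.2233, 0.7438.
All moduli strictly greater than 1? No.
Verdict: Not stationary.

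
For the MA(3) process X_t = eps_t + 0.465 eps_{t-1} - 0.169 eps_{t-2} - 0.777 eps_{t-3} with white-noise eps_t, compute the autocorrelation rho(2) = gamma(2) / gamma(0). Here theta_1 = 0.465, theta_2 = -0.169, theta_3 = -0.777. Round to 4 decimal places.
\rho(2) = -0.2869

For an MA(q) process with theta_0 = 1, the autocovariance is
  gamma(k) = sigma^2 * sum_{i=0..q-k} theta_i * theta_{i+k},
and rho(k) = gamma(k) / gamma(0). Sigma^2 cancels.
  numerator   = (1)*(-0.169) + (0.465)*(-0.777) = -0.530305.
  denominator = (1)^2 + (0.465)^2 + (-0.169)^2 + (-0.777)^2 = 1.848515.
  rho(2) = -0.530305 / 1.848515 = -0.2869.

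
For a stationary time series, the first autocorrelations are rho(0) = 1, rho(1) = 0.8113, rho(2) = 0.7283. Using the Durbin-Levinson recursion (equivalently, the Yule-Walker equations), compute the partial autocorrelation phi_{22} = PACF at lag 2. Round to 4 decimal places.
\phi_{22} = 0.2051

The PACF at lag k is phi_{kk}, the last component of the solution
to the Yule-Walker system G_k phi = r_k where
  (G_k)_{ij} = rho(|i - j|), (r_k)_i = rho(i), i,j = 1..k.
Equivalently, Durbin-Levinson gives phi_{kk} iteratively:
  phi_{11} = rho(1)
  phi_{kk} = [rho(k) - sum_{j=1..k-1} phi_{k-1,j} rho(k-j)]
            / [1 - sum_{j=1..k-1} phi_{k-1,j} rho(j)],
  phi_{k,j} = phi_{k-1,j} - phi_{kk} phi_{k-1,k-j},  j = 1..k-1.
Step k = 1:
  phi_11 = rho(1) = 0.8113.
Step k = 2:
  phi_22 = [rho(2) - phi_11 rho(1)] / [1 - phi_11 rho(1)] = [0.7283 - (0.8113)(0.8113)] / [1 - (0.8113)(0.8113)]
         = 0.07009231 / 0.34179231 = 0.2051.
Therefore phi_{22} = 0.2051.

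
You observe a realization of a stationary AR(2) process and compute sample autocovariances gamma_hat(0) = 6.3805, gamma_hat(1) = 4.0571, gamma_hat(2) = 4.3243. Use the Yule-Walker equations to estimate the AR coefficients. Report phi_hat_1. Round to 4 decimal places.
\hat\phi_{1} = 0.3440

The Yule-Walker equations for an AR(p) process read, in matrix form,
  Gamma_p phi = r_p,   with   (Gamma_p)_{ij} = gamma(|i - j|),
                       (r_p)_i = gamma(i),   i,j = 1..p.
Substitute the sample gammas (Toeplitz matrix and right-hand side of size 2):
  Gamma_p = [[6.3805, 4.0571], [4.0571, 6.3805]]
  r_p     = [4.0571, 4.3243]
Written out:
  6.3805 phi_1 + 4.0571 phi_2 = 4.0571
  4.0571 phi_1 + 6.3805 phi_2 = 4.3243
Solve by Cramer's rule:
  det = gamma(0)^2 - gamma(1)^2 = (6.3805)^2 - (4.0571)^2 = 40.71078025 - 16.46006041 = 24.25071984
  phi_hat_1 = [gamma(1) gamma(0) - gamma(1) gamma(2)] / det = [(4.0571)(6.3805) - (4.0571)(4.3243)] / 24.25071984 = 8.34220902 / 24.25071984 = 0.344
  phi_hat_2 = [gamma(0) gamma(2) - gamma(1)^2] / det = [(6.3805)(4.3243) - (4.0571)^2] / 24.25071984 = 11.13113574 / 24.25071984 = 0.459
So phi_hat = [0.3440, 0.4590].
Therefore phi_hat_1 = 0.3440.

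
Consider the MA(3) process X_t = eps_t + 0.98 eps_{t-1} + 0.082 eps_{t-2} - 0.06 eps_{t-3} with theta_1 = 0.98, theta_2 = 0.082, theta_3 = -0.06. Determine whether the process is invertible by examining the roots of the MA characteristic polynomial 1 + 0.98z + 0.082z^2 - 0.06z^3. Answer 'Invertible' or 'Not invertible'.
\text{Invertible}

The MA(q) characteristic polynomial is P(z) = 1 + 0.98z + 0.082z^2 - 0.06z^3.
Invertibility requires all roots to lie outside the unit circle, i.e. |z| > 1 for every root.
Degree 3: look for a simple real root z0 first, then factor out (1 - z/z0) and solve the remaining quadratic.
Testing z0 = -2.5: P(-2.5) = 1 + (0.98)(-2.5) + (0.082)(-2.5)^2 + (-0.06)(-2.5)^3
  = 1 + (-2.45) + (0.5125) + (0.9375) = 0.  So z_0 = -2.5 is a root, |z_0| = 2.5.
Divide out the factor (1 + 0.4 z) = (1 - z/z0) (since 1/z0 = -0.4):
  P(z) = (1 + 0.4 z)(1 + (0.58) z + (-0.15) z^2)
  [check: z-coef 0.58 - (-0.4) = 0.98; z^2-coef -0.15 - (-0.4)(0.58) = 0.082; z^3-coef -(-0.4)(-0.15) = -0.06.]
Remaining roots from the quadratic factor 1 + (0.58) z + (-0.15) z^2:
  Set 1 + (0.58) z + (-0.15) z^2 = 0, i.e. a z^2 + b z + c = 0 with a = -0.15, b = 0.58, c = 1.
  Discriminant D = b^2 - 4ac = (0.58)^2 - 4*(-0.15)*1 = 0.3364 - (-0.6) = 0.9364.
  D >= 0, so the roots are real: z = (-b +/- sqrt(D)) / (2a) = (-0.58 +/- 0.967678) / (-0.3).
    z_1 = (-0.58 + 0.967678) / (-0.3) = -1.2923,   |z_1| = 1.2923.
    z_2 = (-0.58 - 0.967678) / (-0.3) = 5.1589,   |z_2| = 5.1589.
Moduli of all roots: 2.5000, 1.2923, 5.1589.
All moduli strictly greater than 1? Yes.
Verdict: Invertible.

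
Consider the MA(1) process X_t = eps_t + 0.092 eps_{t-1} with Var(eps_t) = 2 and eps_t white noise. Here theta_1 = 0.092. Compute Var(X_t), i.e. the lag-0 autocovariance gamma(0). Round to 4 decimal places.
\gamma(0) = 2.0169

For an MA(q) process X_t = eps_t + sum_i theta_i eps_{t-i} with
Var(eps_t) = sigma^2, the variance is
  gamma(0) = sigma^2 * (1 + sum_i theta_i^2).
  sum_i theta_i^2 = (0.092)^2 = 0.008464.
  gamma(0) = 2 * (1 + 0.008464) = 2 * 1.008464 = 2.016928, which rounds to 2.0169.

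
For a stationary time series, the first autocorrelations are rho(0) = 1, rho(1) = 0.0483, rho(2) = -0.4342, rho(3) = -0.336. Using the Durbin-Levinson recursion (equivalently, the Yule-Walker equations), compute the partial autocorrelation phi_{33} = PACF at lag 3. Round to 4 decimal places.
\phi_{33} = -0.3530

The PACF at lag k is phi_{kk}, the last component of the solution
to the Yule-Walker system G_k phi = r_k where
  (G_k)_{ij} = rho(|i - j|), (r_k)_i = rho(i), i,j = 1..k.
Equivalently, Durbin-Levinson gives phi_{kk} iteratively:
  phi_{11} = rho(1)
  phi_{kk} = [rho(k) - sum_{j=1..k-1} phi_{k-1,j} rho(k-j)]
            / [1 - sum_{j=1..k-1} phi_{k-1,j} rho(j)],
  phi_{k,j} = phi_{k-1,j} - phi_{kk} phi_{k-1,k-j},  j = 1..k-1.
Step k = 1:
  phi_11 = rho(1) = 0.0483.
Step k = 2:
  phi_22 = [rho(2) - phi_11 rho(1)] / [1 - phi_11 rho(1)] = [-0.4342 - (0.0483)(0.0483)] / [1 - (0.0483)(0.0483)]
         = -0.43653289 / 0.99766711 = -0.437554.
  Update: phi_21 = phi_11 - phi_22 phi_11 = 0.0483 - (-0.437554)(0.0483) = 0.069434.
Step k = 3:
  phi_33 = [rho(3) - phi_21 rho(2) - phi_22 rho(1)] / [1 - phi_21 rho(1) - phi_22 rho(2)]
    numerator   = -0.336 - (0.069434)(-0.4342) - (-0.437554)(0.0483) = -0.28471798
    denominator = 1 - (0.069434)(0.0483) - (-0.437554)(-0.4342) = 0.80666055
  phi_33 = -0.28471798 / 0.80666055 = -0.353.
Therefore phi_{33} = -0.3530.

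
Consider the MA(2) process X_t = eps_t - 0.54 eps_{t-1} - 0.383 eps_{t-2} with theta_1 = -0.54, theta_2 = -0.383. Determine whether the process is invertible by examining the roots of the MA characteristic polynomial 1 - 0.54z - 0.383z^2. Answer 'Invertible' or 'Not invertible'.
\text{Invertible}

The MA(q) characteristic polynomial is P(z) = 1 - 0.54z - 0.383z^2.
Invertibility requires all roots to lie outside the unit circle, i.e. |z| > 1 for every root.
Set 1 + (-0.54) z + (-0.383) z^2 = 0, i.e. a z^2 + b z + c = 0 with a = -0.383, b = -0.54, c = 1.
Discriminant D = b^2 - 4ac = (-0.54)^2 - 4*(-0.383)*1 = 0.2916 - (-1.532) = 1.8236.
D >= 0, so the roots are real: z = (-b +/- sqrt(D)) / (2a) = (0.54 +/- 1.350407) / (-0.766).
  z_1 = (0.54 + 1.350407) / (-0.766) = -2.4679,   |z_1| = 2.4679.
  z_2 = (0.54 - 1.350407) / (-0.766) = 1.058,   |z_2| = 1.058.
Moduli of all roots: 2.4679, 1.0580.
All moduli strictly greater than 1? Yes.
Verdict: Invertible.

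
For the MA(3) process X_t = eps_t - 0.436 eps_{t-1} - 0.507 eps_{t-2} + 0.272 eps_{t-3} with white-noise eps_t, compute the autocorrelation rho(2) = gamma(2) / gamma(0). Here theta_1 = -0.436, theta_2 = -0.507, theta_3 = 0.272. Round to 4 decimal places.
\rho(2) = -0.4113

For an MA(q) process with theta_0 = 1, the autocovariance is
  gamma(k) = sigma^2 * sum_{i=0..q-k} theta_i * theta_{i+k},
and rho(k) = gamma(k) / gamma(0). Sigma^2 cancels.
  numerator   = (1)*(-0.507) + (-0.436)*(0.272) = -0.625592.
  denominator = (1)^2 + (-0.436)^2 + (-0.507)^2 + (0.272)^2 = 1.521129.
  rho(2) = -0.625592 / 1.521129 = -0.4113.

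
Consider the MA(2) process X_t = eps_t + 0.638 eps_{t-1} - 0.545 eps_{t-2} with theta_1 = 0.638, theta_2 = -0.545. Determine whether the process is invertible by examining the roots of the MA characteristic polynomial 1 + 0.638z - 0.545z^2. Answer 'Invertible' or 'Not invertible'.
\text{Not invertible}

The MA(q) characteristic polynomial is P(z) = 1 + 0.638z - 0.545z^2.
Invertibility requires all roots to lie outside the unit circle, i.e. |z| > 1 for every root.
Set 1 + (0.638) z + (-0.545) z^2 = 0, i.e. a z^2 + b z + c = 0 with a = -0.545, b = 0.638, c = 1.
Discriminant D = b^2 - 4ac = (0.638)^2 - 4*(-0.545)*1 = 0.407044 - (-2.18) = 2.587044.
D >= 0, so the roots are real: z = (-b +/- sqrt(D)) / (2a) = (-0.638 +/- 1.608429) / (-1.09).
  z_1 = (-0.638 + 1.608429) / (-1.09) = -0.8903,   |z_1| = 0.8903.
  z_2 = (-0.638 - 1.608429) / (-1.09) = 2.0609,   |z_2| = 2.0609.
Moduli of all roots: 0.8903, 2.0609.
All moduli strictly greater than 1? No.
Verdict: Not invertible.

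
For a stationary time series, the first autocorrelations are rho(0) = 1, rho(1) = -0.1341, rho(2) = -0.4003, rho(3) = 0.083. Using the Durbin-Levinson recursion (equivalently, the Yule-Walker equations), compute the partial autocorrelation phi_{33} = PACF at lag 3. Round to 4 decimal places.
\phi_{33} = -0.0630

The PACF at lag k is phi_{kk}, the last component of the solution
to the Yule-Walker system G_k phi = r_k where
  (G_k)_{ij} = rho(|i - j|), (r_k)_i = rho(i), i,j = 1..k.
Equivalently, Durbin-Levinson gives phi_{kk} iteratively:
  phi_{11} = rho(1)
  phi_{kk} = [rho(k) - sum_{j=1..k-1} phi_{k-1,j} rho(k-j)]
            / [1 - sum_{j=1..k-1} phi_{k-1,j} rho(j)],
  phi_{k,j} = phi_{k-1,j} - phi_{kk} phi_{k-1,k-j},  j = 1..k-1.
Step k = 1:
  phi_11 = rho(1) = -0.1341.
Step k = 2:
  phi_22 = [rho(2) - phi_11 rho(1)] / [1 - phi_11 rho(1)] = [-0.4003 - (-0.1341)(-0.1341)] / [1 - (-0.1341)(-0.1341)]
         = -0.41828281 / 0.98201719 = -0.425942.
  Update: phi_21 = phi_11 - phi_22 phi_11 = -0.1341 - (-0.425942)(-0.1341) = -0.191219.
Step k = 3:
  phi_33 = [rho(3) - phi_21 rho(2) - phi_22 rho(1)] / [1 - phi_21 rho(1) - phi_22 rho(2)]
    numerator   = 0.083 - (-0.191219)(-0.4003) - (-0.425942)(-0.1341) = -0.0506638
    denominator = 1 - (-0.191219)(-0.1341) - (-0.425942)(-0.4003) = 0.80385278
  phi_33 = -0.0506638 / 0.80385278 = -0.063.
Therefore phi_{33} = -0.0630.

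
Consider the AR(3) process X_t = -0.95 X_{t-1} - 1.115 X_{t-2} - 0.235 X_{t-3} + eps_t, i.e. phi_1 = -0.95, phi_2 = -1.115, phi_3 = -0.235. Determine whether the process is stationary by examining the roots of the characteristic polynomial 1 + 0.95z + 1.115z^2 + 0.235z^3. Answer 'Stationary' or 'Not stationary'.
\text{Stationary}

The AR(p) characteristic polynomial is P(z) = 1 + 0.95z + 1.115z^2 + 0.235z^3.
Stationarity requires all roots to lie outside the unit circle, i.e. |z| > 1 for every root.
Degree 3: look for a simple real root z0 first, then factor out (1 - z/z0) and solve the remaining quadratic.
Testing z0 = -4: P(-4) = 1 + (0.95)(-4) + (1.115)(-4)^2 + (0.235)(-4)^3
  = 1 + (-3.8) + (17.84) + (-15.04) = 0.  So z_0 = -4 is a root, |z_0| = 4.
Divide out the factor (1 + 0.25 z) = (1 - z/z0) (since 1/z0 = -0.25):
  P(z) = (1 + 0.25 z)(1 + (0.7) z + (0.94) z^2)
  [check: z-coef 0.7 - (-0.25) = 0.95; z^2-coef 0.94 - (-0.25)(0.7) = 1.115; z^3-coef -(-0.25)(0.94) = 0.235.]
Remaining roots from the quadratic factor 1 + (0.7) z + (0.94) z^2:
  Set 1 + (0.7) z + (0.94) z^2 = 0, i.e. a z^2 + b z + c = 0 with a = 0.94, b = 0.7, c = 1.
  Discriminant D = b^2 - 4ac = (0.7)^2 - 4*(0.94)*1 = 0.49 - (3.76) = -3.27.
  D < 0, so the roots are the complex-conjugate pair z = (-b +/- i sqrt(-D)) / (2a) = -0.3723 +/- 0.9619i.
  For a conjugate pair |z|^2 = z * conj(z) = (product of roots) = c/a = 1/(0.94) = 1.06383, so |z| = sqrt(1.06383) = 1.0314 for both roots.
Moduli of all roots: 4.0000, 1.0314, 1.0314.
All moduli strictly greater than 1? Yes.
Verdict: Stationary.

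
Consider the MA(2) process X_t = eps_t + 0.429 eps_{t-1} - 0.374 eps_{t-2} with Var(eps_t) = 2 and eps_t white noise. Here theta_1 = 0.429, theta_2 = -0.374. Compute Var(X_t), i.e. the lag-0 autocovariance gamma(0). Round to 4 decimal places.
\gamma(0) = 2.6478

For an MA(q) process X_t = eps_t + sum_i theta_i eps_{t-i} with
Var(eps_t) = sigma^2, the variance is
  gamma(0) = sigma^2 * (1 + sum_i theta_i^2).
  sum_i theta_i^2 = (0.429)^2 + (-0.374)^2 = 0.184041 + 0.139876 = 0.323917.
  gamma(0) = 2 * (1 + 0.323917) = 2 * 1.323917 = 2.647834, which rounds to 2.6478.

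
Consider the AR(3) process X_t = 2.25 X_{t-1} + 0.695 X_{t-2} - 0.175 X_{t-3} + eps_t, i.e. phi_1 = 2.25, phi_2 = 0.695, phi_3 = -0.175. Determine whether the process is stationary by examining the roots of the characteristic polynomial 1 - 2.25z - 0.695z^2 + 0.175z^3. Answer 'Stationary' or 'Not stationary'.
\text{Not stationary}

The AR(p) characteristic polynomial is P(z) = 1 - 2.25z - 0.695z^2 + 0.175z^3.
Stationarity requires all roots to lie outside the unit circle, i.e. |z| > 1 for every root.
Degree 3: look for a simple real root z0 first, then factor out (1 - z/z0) and solve the remaining quadratic.
Testing z0 = 0.4: P(0.4) = 1 + (-2.25)(0.4) + (-0.695)(0.4)^2 + (0.175)(0.4)^3
  = 1 + (-0.9) + (-0.1112) + (0.0112) = 0.  So z_0 = 0.4 is a root, |z_0| = 0.4.
Divide out the factor (1 - 2.5 z) = (1 - z/z0) (since 1/z0 = 2.5):
  P(z) = (1 - 2.5 z)(1 + (0.25) z + (-0.07) z^2)
  [check: z-coef 0.25 - (2.5) = -2.25; z^2-coef -0.07 - (2.5)(0.25) = -0.695; z^3-coef -(2.5)(-0.07) = 0.175.]
Remaining roots from the quadratic factor 1 + (0.25) z + (-0.07) z^2:
  Set 1 + (0.25) z + (-0.07) z^2 = 0, i.e. a z^2 + b z + c = 0 with a = -0.07, b = 0.25, c = 1.
  Discriminant D = b^2 - 4ac = (0.25)^2 - 4*(-0.07)*1 = 0.0625 - (-0.28) = 0.3425.
  D >= 0, so the roots are real: z = (-b +/- sqrt(D)) / (2a) = (-0.25 +/- 0.585235) / (-0.14).
    z_1 = (-0.25 + 0.585235) / (-0.14) = -2.3945,   |z_1| = 2.3945.
    z_2 = (-0.25 - 0.585235) / (-0.14) = 5.966,   |z_2| = 5.966.
Moduli of all roots: 0.4000, 2.3945, 5.9660.
All moduli strictly greater than 1? No.
Verdict: Not stationary.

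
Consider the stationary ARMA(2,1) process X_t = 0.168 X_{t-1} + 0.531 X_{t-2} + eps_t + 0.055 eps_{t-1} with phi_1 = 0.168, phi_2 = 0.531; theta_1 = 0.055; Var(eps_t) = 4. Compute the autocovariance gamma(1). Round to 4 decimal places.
\gamma(1) = 2.8554

Multiply the model equation by X_{t-k} and take expectations. With theta_0 = psi_0 = 1 and psi_j the MA(infinity) weights, this gives
  gamma(k) - sum_i phi_i gamma(k-i) = c_k,
  c_k = sigma^2 * sum_{j=k..q} theta_j psi_{j-k}   (c_k = 0 for k > q),
using gamma(-m) = gamma(m).
psi-weights needed (psi_j = theta_j + sum_i phi_i psi_{j-i}):
  psi_1 = theta_1 + phi_1 = 0.055 + (0.168) = 0.223
Right-hand sides:
  c_0 = sigma^2 (1 + theta_1 psi_1) = 4 * (1 + (0.055)(0.223)) = 4 * 1.012265 = 4.04906
  c_1 = sigma^2 theta_1 = 4 * (0.055) = 0.22
  c_2 = 0
Equations for k = 0, 1, 2 (AR order 2, c_2 = 0):
  (E0) gamma(0) = phi_1 gamma(1) + phi_2 gamma(2) + c_0
  (E1) gamma(1) = phi_1 gamma(0) + phi_2 gamma(1) + c_1
  (E2) gamma(2) = phi_1 gamma(1) + phi_2 gamma(0)
From (E1): gamma(1) = A gamma(0) + B with
  A = phi_1 / (1 - phi_2) = 0.168 / 0.469 = 0.358209,   B = c_1 / (1 - phi_2) = 0.22 / 0.469 = 0.469083.
Insert (E2) into (E0): gamma(0) (1 - phi_2^2) = phi_1 (1 + phi_2) gamma(1) + c_0.
  phi_1 (1 + phi_2) = (0.168)(1.531) = 0.257208,   1 - phi_2^2 = 0.718039.
Replace gamma(1) by A gamma(0) + B and collect gamma(0):
  gamma(0) [0.718039 - (0.257208)(0.358209)] = (0.257208)(0.469083) + 4.04906
  gamma(0) * 0.625905 = 4.169712
  gamma(0) = 4.169712 / 0.625905 = 6.661895.
  gamma(1) = A gamma(0) + B = (0.358209)(6.661895) + (0.469083) = 2.855434.
Therefore gamma(1) = 2.8554 (to 4 decimal places).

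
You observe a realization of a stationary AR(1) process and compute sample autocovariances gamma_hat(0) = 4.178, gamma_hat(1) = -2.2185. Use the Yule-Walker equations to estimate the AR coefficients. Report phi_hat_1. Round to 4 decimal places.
\hat\phi_{1} = -0.5310

The Yule-Walker equations for an AR(p) process read, in matrix form,
  Gamma_p phi = r_p,   with   (Gamma_p)_{ij} = gamma(|i - j|),
                       (r_p)_i = gamma(i),   i,j = 1..p.
Substitute the sample gammas (Toeplitz matrix and right-hand side of size 1):
  Gamma_p = [[4.178]]
  r_p     = [-2.2185]
With p = 1 this is the single equation gamma(0) phi_1 = gamma(1):
  phi_hat_1 = gamma(1) / gamma(0) = -2.2185 / 4.178 = -0.5310.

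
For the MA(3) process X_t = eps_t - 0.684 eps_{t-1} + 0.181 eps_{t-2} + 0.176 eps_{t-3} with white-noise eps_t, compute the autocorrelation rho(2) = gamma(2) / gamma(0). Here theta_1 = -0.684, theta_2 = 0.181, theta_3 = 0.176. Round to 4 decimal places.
\rho(2) = 0.0396

For an MA(q) process with theta_0 = 1, the autocovariance is
  gamma(k) = sigma^2 * sum_{i=0..q-k} theta_i * theta_{i+k},
and rho(k) = gamma(k) / gamma(0). Sigma^2 cancels.
  numerator   = (1)*(0.181) + (-0.684)*(0.176) = 0.060616.
  denominator = (1)^2 + (-0.684)^2 + (0.181)^2 + (0.176)^2 = 1.531593.
  rho(2) = 0.060616 / 1.531593 = 0.0396.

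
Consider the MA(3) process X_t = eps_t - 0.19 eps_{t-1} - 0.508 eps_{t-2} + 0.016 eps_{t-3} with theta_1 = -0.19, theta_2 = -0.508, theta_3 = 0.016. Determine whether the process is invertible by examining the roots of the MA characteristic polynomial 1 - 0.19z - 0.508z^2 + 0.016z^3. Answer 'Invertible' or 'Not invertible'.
\text{Invertible}

The MA(q) characteristic polynomial is P(z) = 1 - 0.19z - 0.508z^2 + 0.016z^3.
Invertibility requires all roots to lie outside the unit circle, i.e. |z| > 1 for every root.
Degree 3: look for a simple real root z0 first, then factor out (1 - z/z0) and solve the remaining quadratic.
Testing z0 = 1.25: P(1.25) = 1 + (-0.19)(1.25) + (-0.508)(1.25)^2 + (0.016)(1.25)^3
  = 1 + (-0.2375) + (-0.79375) + (0.03125) = 0.  So z_0 = 1.25 is a root, |z_0| = 1.25.
Divide out the factor (1 - 0.8 z) = (1 - z/z0) (since 1/z0 = 0.8):
  P(z) = (1 - 0.8 z)(1 + (0.61) z + (-0.02) z^2)
  [check: z-coef 0.61 - (0.8) = -0.19; z^2-coef -0.02 - (0.8)(0.61) = -0.508; z^3-coef -(0.8)(-0.02) = 0.016.]
Remaining roots from the quadratic factor 1 + (0.61) z + (-0.02) z^2:
  Set 1 + (0.61) z + (-0.02) z^2 = 0, i.e. a z^2 + b z + c = 0 with a = -0.02, b = 0.61, c = 1.
  Discriminant D = b^2 - 4ac = (0.61)^2 - 4*(-0.02)*1 = 0.3721 - (-0.08) = 0.4521.
  D >= 0, so the roots are real: z = (-b +/- sqrt(D)) / (2a) = (-0.61 +/- 0.672384) / (-0.04).
    z_1 = (-0.61 + 0.672384) / (-0.04) = -1.5596,   |z_1| = 1.5596.
    z_2 = (-0.61 - 0.672384) / (-0.04) = 32.0596,   |z_2| = 32.0596.
Moduli of all roots: 1.2500, 1.5596, 32.0596.
All moduli strictly greater than 1? Yes.
Verdict: Invertible.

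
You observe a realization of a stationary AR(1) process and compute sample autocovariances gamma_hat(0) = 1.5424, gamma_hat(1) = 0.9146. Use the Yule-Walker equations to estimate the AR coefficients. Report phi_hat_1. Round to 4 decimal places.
\hat\phi_{1} = 0.5930

The Yule-Walker equations for an AR(p) process read, in matrix form,
  Gamma_p phi = r_p,   with   (Gamma_p)_{ij} = gamma(|i - j|),
                       (r_p)_i = gamma(i),   i,j = 1..p.
Substitute the sample gammas (Toeplitz matrix and right-hand side of size 1):
  Gamma_p = [[1.5424]]
  r_p     = [0.9146]
With p = 1 this is the single equation gamma(0) phi_1 = gamma(1):
  phi_hat_1 = gamma(1) / gamma(0) = 0.9146 / 1.5424 = 0.5930.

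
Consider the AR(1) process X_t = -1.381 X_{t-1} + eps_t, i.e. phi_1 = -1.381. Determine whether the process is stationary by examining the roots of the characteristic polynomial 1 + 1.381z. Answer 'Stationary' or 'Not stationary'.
\text{Not stationary}

The AR(p) characteristic polynomial is P(z) = 1 + 1.381z.
Stationarity requires all roots to lie outside the unit circle, i.e. |z| > 1 for every root.
This is linear in z: 1 + (1.381) z = 0  =>  z = -1/(1.381) = -0.724113,  |z| = 0.724113.
Moduli of all roots: 0.7241.
All moduli strictly greater than 1? No.
Verdict: Not stationary.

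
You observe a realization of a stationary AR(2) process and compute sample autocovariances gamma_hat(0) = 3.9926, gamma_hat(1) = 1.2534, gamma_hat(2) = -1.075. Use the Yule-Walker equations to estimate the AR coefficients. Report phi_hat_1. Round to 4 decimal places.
\hat\phi_{1} = 0.4420

The Yule-Walker equations for an AR(p) process read, in matrix form,
  Gamma_p phi = r_p,   with   (Gamma_p)_{ij} = gamma(|i - j|),
                       (r_p)_i = gamma(i),   i,j = 1..p.
Substitute the sample gammas (Toeplitz matrix and right-hand side of size 2):
  Gamma_p = [[3.9926, 1.2534], [1.2534, 3.9926]]
  r_p     = [1.2534, -1.075]
Written out:
  3.9926 phi_1 + 1.2534 phi_2 = 1.2534
  1.2534 phi_1 + 3.9926 phi_2 = -1.075
Solve by Cramer's rule:
  det = gamma(0)^2 - gamma(1)^2 = (3.9926)^2 - (1.2534)^2 = 15.94085476 - 1.57101156 = 14.3698432
  phi_hat_1 = [gamma(1) gamma(0) - gamma(1) gamma(2)] / det = [(1.2534)(3.9926) - (1.2534)(-1.075)] / 14.3698432 = 6.35172984 / 14.3698432 = 0.442
  phi_hat_2 = [gamma(0) gamma(2) - gamma(1)^2] / det = [(3.9926)(-1.075) - (1.2534)^2] / 14.3698432 = -5.86305656 / 14.3698432 = -0.408
So phi_hat = [0.4420, -0.4080].
Therefore phi_hat_1 = 0.4420.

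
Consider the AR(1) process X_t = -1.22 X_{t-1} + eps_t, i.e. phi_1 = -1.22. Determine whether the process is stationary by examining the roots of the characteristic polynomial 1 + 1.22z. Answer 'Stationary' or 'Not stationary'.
\text{Not stationary}

The AR(p) characteristic polynomial is P(z) = 1 + 1.22z.
Stationarity requires all roots to lie outside the unit circle, i.e. |z| > 1 for every root.
This is linear in z: 1 + (1.22) z = 0  =>  z = -1/(1.22) = -0.819672,  |z| = 0.819672.
Moduli of all roots: 0.8197.
All moduli strictly greater than 1? No.
Verdict: Not stationary.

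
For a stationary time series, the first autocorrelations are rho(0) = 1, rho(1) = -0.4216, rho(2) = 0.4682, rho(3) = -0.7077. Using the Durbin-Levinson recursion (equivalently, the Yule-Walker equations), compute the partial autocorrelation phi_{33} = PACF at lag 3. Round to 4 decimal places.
\phi_{33} = -0.5990

The PACF at lag k is phi_{kk}, the last component of the solution
to the Yule-Walker system G_k phi = r_k where
  (G_k)_{ij} = rho(|i - j|), (r_k)_i = rho(i), i,j = 1..k.
Equivalently, Durbin-Levinson gives phi_{kk} iteratively:
  phi_{11} = rho(1)
  phi_{kk} = [rho(k) - sum_{j=1..k-1} phi_{k-1,j} rho(k-j)]
            / [1 - sum_{j=1..k-1} phi_{k-1,j} rho(j)],
  phi_{k,j} = phi_{k-1,j} - phi_{kk} phi_{k-1,k-j},  j = 1..k-1.
Step k = 1:
  phi_11 = rho(1) = -0.4216.
Step k = 2:
  phi_22 = [rho(2) - phi_11 rho(1)] / [1 - phi_11 rho(1)] = [0.4682 - (-0.4216)(-0.4216)] / [1 - (-0.4216)(-0.4216)]
         = 0.29045344 / 0.82225344 = 0.353241.
  Update: phi_21 = phi_11 - phi_22 phi_11 = -0.4216 - (0.353241)(-0.4216) = -0.272674.
Step k = 3:
  phi_33 = [rho(3) - phi_21 rho(2) - phi_22 rho(1)] / [1 - phi_21 rho(1) - phi_22 rho(2)]
    numerator   = -0.7077 - (-0.272674)(0.4682) - (0.353241)(-0.4216) = -0.43110787
    denominator = 1 - (-0.272674)(-0.4216) - (0.353241)(0.4682) = 0.71965344
  phi_33 = -0.43110787 / 0.71965344 = -0.599.
Therefore phi_{33} = -0.5990.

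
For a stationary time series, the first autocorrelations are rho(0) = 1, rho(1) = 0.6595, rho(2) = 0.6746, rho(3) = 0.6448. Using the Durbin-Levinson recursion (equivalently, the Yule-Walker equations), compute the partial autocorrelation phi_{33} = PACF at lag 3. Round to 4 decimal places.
\phi_{33} = 0.2350

The PACF at lag k is phi_{kk}, the last component of the solution
to the Yule-Walker system G_k phi = r_k where
  (G_k)_{ij} = rho(|i - j|), (r_k)_i = rho(i), i,j = 1..k.
Equivalently, Durbin-Levinson gives phi_{kk} iteratively:
  phi_{11} = rho(1)
  phi_{kk} = [rho(k) - sum_{j=1..k-1} phi_{k-1,j} rho(k-j)]
            / [1 - sum_{j=1..k-1} phi_{k-1,j} rho(j)],
  phi_{k,j} = phi_{k-1,j} - phi_{kk} phi_{k-1,k-j},  j = 1..k-1.
Step k = 1:
  phi_11 = rho(1) = 0.6595.
Step k = 2:
  phi_22 = [rho(2) - phi_11 rho(1)] / [1 - phi_11 rho(1)] = [0.6746 - (0.6595)(0.6595)] / [1 - (0.6595)(0.6595)]
         = 0.23965975 / 0.56505975 = 0.424132.
  Update: phi_21 = phi_11 - phi_22 phi_11 = 0.6595 - (0.424132)(0.6595) = 0.379785.
Step k = 3:
  phi_33 = [rho(3) - phi_21 rho(2) - phi_22 rho(1)] / [1 - phi_21 rho(1) - phi_22 rho(2)]
    numerator   = 0.6448 - (0.379785)(0.6746) - (0.424132)(0.6595) = 0.10888209
    denominator = 1 - (0.379785)(0.6595) - (0.424132)(0.6746) = 0.46341245
  phi_33 = 0.10888209 / 0.46341245 = 0.235.
Therefore phi_{33} = 0.2350.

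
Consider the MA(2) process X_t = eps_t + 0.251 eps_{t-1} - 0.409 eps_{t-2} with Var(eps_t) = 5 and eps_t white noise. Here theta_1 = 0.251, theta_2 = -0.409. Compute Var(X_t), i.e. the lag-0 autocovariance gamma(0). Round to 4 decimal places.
\gamma(0) = 6.1514

For an MA(q) process X_t = eps_t + sum_i theta_i eps_{t-i} with
Var(eps_t) = sigma^2, the variance is
  gamma(0) = sigma^2 * (1 + sum_i theta_i^2).
  sum_i theta_i^2 = (0.251)^2 + (-0.409)^2 = 0.063001 + 0.167281 = 0.230282.
  gamma(0) = 5 * (1 + 0.230282) = 5 * 1.230282 = 6.15141, which rounds to 6.1514.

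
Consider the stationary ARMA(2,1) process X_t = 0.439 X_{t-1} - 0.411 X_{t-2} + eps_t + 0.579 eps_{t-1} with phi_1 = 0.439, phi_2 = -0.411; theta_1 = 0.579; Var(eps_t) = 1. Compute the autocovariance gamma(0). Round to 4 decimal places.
\gamma(0) = 2.2588

Multiply the model equation by X_{t-k} and take expectations. With theta_0 = psi_0 = 1 and psi_j the MA(infinity) weights, this gives
  gamma(k) - sum_i phi_i gamma(k-i) = c_k,
  c_k = sigma^2 * sum_{j=k..q} theta_j psi_{j-k}   (c_k = 0 for k > q),
using gamma(-m) = gamma(m).
psi-weights needed (psi_j = theta_j + sum_i phi_i psi_{j-i}):
  psi_1 = theta_1 + phi_1 = 0.579 + (0.439) = 1.018
Right-hand sides:
  c_0 = sigma^2 (1 + theta_1 psi_1) = 1 * (1 + (0.579)(1.018)) = 1 * 1.589422 = 1.589422
  c_1 = sigma^2 theta_1 = 1 * (0.579) = 0.579
  c_2 = 0
Equations for k = 0, 1, 2 (AR order 2, c_2 = 0):
  (E0) gamma(0) = phi_1 gamma(1) + phi_2 gamma(2) + c_0
  (E1) gamma(1) = phi_1 gamma(0) + phi_2 gamma(1) + c_1
  (E2) gamma(2) = phi_1 gamma(1) + phi_2 gamma(0)
From (E1): gamma(1) = A gamma(0) + B with
  A = phi_1 / (1 - phi_2) = 0.439 / 1.411 = 0.311127,   B = c_1 / (1 - phi_2) = 0.579 / 1.411 = 0.410347.
Insert (E2) into (E0): gamma(0) (1 - phi_2^2) = phi_1 (1 + phi_2) gamma(1) + c_0.
  phi_1 (1 + phi_2) = (0.439)(0.589) = 0.258571,   1 - phi_2^2 = 0.831079.
Replace gamma(1) by A gamma(0) + B and collect gamma(0):
  gamma(0) [0.831079 - (0.258571)(0.311127)] = (0.258571)(0.410347) + 1.589422
  gamma(0) * 0.750631 = 1.695526
  gamma(0) = 1.695526 / 0.750631 = 2.258802.
Therefore gamma(0) = 2.2588 (to 4 decimal places).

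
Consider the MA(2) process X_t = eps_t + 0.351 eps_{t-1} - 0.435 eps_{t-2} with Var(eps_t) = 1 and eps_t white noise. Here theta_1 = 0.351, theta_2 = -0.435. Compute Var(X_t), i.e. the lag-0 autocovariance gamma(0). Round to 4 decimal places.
\gamma(0) = 1.3124

For an MA(q) process X_t = eps_t + sum_i theta_i eps_{t-i} with
Var(eps_t) = sigma^2, the variance is
  gamma(0) = sigma^2 * (1 + sum_i theta_i^2).
  sum_i theta_i^2 = (0.351)^2 + (-0.435)^2 = 0.123201 + 0.189225 = 0.312426.
  gamma(0) = 1 * (1 + 0.312426) = 1 * 1.312426 = 1.312426, which rounds to 1.3124.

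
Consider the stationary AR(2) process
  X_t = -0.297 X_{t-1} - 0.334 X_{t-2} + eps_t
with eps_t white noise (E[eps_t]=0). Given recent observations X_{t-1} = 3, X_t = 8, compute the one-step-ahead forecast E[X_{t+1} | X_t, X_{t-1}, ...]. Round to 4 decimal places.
E[X_{t+1} \mid \mathcal F_t] = -3.3780

For an AR(p) model X_t = c + sum_i phi_i X_{t-i} + eps_t, the
one-step-ahead conditional mean is
  E[X_{t+1} | X_t, ...] = c + sum_i phi_i X_{t+1-i}.
Substitute known values:
  E[X_{t+1} | ...] = (-0.297) * (8) + (-0.334) * (3)
                   = -3.3780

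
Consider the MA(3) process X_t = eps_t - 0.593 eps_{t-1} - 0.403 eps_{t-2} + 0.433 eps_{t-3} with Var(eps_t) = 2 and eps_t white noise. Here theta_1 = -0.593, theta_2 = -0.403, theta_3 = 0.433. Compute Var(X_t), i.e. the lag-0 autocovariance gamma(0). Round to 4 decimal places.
\gamma(0) = 3.4031

For an MA(q) process X_t = eps_t + sum_i theta_i eps_{t-i} with
Var(eps_t) = sigma^2, the variance is
  gamma(0) = sigma^2 * (1 + sum_i theta_i^2).
  sum_i theta_i^2 = (-0.593)^2 + (-0.403)^2 + (0.433)^2 = 0.351649 + 0.162409 + 0.187489 = 0.701547.
  gamma(0) = 2 * (1 + 0.701547) = 2 * 1.701547 = 3.403094, which rounds to 3.4031.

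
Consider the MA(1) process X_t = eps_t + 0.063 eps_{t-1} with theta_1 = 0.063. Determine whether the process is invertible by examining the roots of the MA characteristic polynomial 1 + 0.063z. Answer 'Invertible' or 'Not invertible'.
\text{Invertible}

The MA(q) characteristic polynomial is P(z) = 1 + 0.063z.
Invertibility requires all roots to lie outside the unit circle, i.e. |z| > 1 for every root.
This is linear in z: 1 + (0.063) z = 0  =>  z = -1/(0.063) = -15.873016,  |z| = 15.873016.
Moduli of all roots: 15.8730.
All moduli strictly greater than 1? Yes.
Verdict: Invertible.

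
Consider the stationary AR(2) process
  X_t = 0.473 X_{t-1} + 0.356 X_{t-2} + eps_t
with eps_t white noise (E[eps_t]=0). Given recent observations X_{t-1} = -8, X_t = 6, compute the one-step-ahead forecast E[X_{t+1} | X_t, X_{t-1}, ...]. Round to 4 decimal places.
E[X_{t+1} \mid \mathcal F_t] = -0.0100

For an AR(p) model X_t = c + sum_i phi_i X_{t-i} + eps_t, the
one-step-ahead conditional mean is
  E[X_{t+1} | X_t, ...] = c + sum_i phi_i X_{t+1-i}.
Substitute known values:
  E[X_{t+1} | ...] = (0.473) * (6) + (0.356) * (-8)
                   = -0.0100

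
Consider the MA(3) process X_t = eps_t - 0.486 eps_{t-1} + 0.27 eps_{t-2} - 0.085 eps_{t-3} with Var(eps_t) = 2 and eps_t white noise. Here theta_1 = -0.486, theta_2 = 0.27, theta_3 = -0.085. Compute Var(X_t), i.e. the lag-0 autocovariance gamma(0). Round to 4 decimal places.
\gamma(0) = 2.6326

For an MA(q) process X_t = eps_t + sum_i theta_i eps_{t-i} with
Var(eps_t) = sigma^2, the variance is
  gamma(0) = sigma^2 * (1 + sum_i theta_i^2).
  sum_i theta_i^2 = (-0.486)^2 + (0.27)^2 + (-0.085)^2 = 0.236196 + 0.0729 + 0.007225 = 0.316321.
  gamma(0) = 2 * (1 + 0.316321) = 2 * 1.316321 = 2.632642, which rounds to 2.6326.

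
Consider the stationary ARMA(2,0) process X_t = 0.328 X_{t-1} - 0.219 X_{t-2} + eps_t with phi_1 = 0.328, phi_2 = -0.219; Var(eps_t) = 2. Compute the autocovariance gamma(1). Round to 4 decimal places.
\gamma(1) = 0.6094

Multiply the model equation by X_{t-k} and take expectations. With theta_0 = psi_0 = 1 and psi_j the MA(infinity) weights, this gives
  gamma(k) - sum_i phi_i gamma(k-i) = c_k,
  c_k = sigma^2 * sum_{j=k..q} theta_j psi_{j-k}   (c_k = 0 for k > q),
using gamma(-m) = gamma(m).
Pure AR (q = 0): c_0 = sigma^2 = 2, c_k = 0 for k >= 1.
Equations for k = 0, 1, 2 (AR order 2, c_2 = 0):
  (E0) gamma(0) = phi_1 gamma(1) + phi_2 gamma(2) + c_0
  (E1) gamma(1) = phi_1 gamma(0) + phi_2 gamma(1) + c_1
  (E2) gamma(2) = phi_1 gamma(1) + phi_2 gamma(0)
From (E1): gamma(1) = A gamma(0) + B with
  A = phi_1 / (1 - phi_2) = 0.328 / 1.219 = 0.269073,   B = c_1 / (1 - phi_2) = 0 / 1.219 = 0.
Insert (E2) into (E0): gamma(0) (1 - phi_2^2) = phi_1 (1 + phi_2) gamma(1) + c_0.
  phi_1 (1 + phi_2) = (0.328)(0.781) = 0.256168,   1 - phi_2^2 = 0.952039.
Replace gamma(1) by A gamma(0) + B and collect gamma(0):
  gamma(0) [0.952039 - (0.256168)(0.269073)] = c_0 = 2
  gamma(0) * 0.883111 = 2
  gamma(0) = 2 / 0.883111 = 2.264721.
  gamma(1) = A gamma(0) = (0.269073)(2.264721) = 0.609375.
Therefore gamma(1) = 0.6094 (to 4 decimal places).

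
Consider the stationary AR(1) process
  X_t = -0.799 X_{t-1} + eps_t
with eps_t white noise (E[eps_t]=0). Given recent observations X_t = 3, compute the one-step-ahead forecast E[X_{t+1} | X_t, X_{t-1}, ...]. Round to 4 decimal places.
E[X_{t+1} \mid \mathcal F_t] = -2.3970

For an AR(p) model X_t = c + sum_i phi_i X_{t-i} + eps_t, the
one-step-ahead conditional mean is
  E[X_{t+1} | X_t, ...] = c + sum_i phi_i X_{t+1-i}.
Substitute known values:
  E[X_{t+1} | ...] = (-0.799) * (3)
                   = -2.3970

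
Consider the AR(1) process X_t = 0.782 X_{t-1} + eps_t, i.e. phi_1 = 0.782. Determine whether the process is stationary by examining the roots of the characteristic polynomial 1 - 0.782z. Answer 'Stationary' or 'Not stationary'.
\text{Stationary}

The AR(p) characteristic polynomial is P(z) = 1 - 0.782z.
Stationarity requires all roots to lie outside the unit circle, i.e. |z| > 1 for every root.
This is linear in z: 1 + (-0.782) z = 0  =>  z = -1/(-0.782) = 1.278772,  |z| = 1.278772.
Moduli of all roots: 1.2788.
All moduli strictly greater than 1? Yes.
Verdict: Stationary.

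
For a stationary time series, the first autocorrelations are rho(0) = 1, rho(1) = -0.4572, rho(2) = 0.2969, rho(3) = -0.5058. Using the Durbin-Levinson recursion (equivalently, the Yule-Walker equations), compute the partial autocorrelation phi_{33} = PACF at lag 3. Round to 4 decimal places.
\phi_{33} = -0.4280

The PACF at lag k is phi_{kk}, the last component of the solution
to the Yule-Walker system G_k phi = r_k where
  (G_k)_{ij} = rho(|i - j|), (r_k)_i = rho(i), i,j = 1..k.
Equivalently, Durbin-Levinson gives phi_{kk} iteratively:
  phi_{11} = rho(1)
  phi_{kk} = [rho(k) - sum_{j=1..k-1} phi_{k-1,j} rho(k-j)]
            / [1 - sum_{j=1..k-1} phi_{k-1,j} rho(j)],
  phi_{k,j} = phi_{k-1,j} - phi_{kk} phi_{k-1,k-j},  j = 1..k-1.
Step k = 1:
  phi_11 = rho(1) = -0.4572.
Step k = 2:
  phi_22 = [rho(2) - phi_11 rho(1)] / [1 - phi_11 rho(1)] = [0.2969 - (-0.4572)(-0.4572)] / [1 - (-0.4572)(-0.4572)]
         = 0.08786816 / 0.79096816 = 0.111089.
  Update: phi_21 = phi_11 - phi_22 phi_11 = -0.4572 - (0.111089)(-0.4572) = -0.40641.
Step k = 3:
  phi_33 = [rho(3) - phi_21 rho(2) - phi_22 rho(1)] / [1 - phi_21 rho(1) - phi_22 rho(2)]
    numerator   = -0.5058 - (-0.40641)(0.2969) - (0.111089)(-0.4572) = -0.33434683
    denominator = 1 - (-0.40641)(-0.4572) - (0.111089)(0.2969) = 0.78120694
  phi_33 = -0.33434683 / 0.78120694 = -0.428.
Therefore phi_{33} = -0.4280.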